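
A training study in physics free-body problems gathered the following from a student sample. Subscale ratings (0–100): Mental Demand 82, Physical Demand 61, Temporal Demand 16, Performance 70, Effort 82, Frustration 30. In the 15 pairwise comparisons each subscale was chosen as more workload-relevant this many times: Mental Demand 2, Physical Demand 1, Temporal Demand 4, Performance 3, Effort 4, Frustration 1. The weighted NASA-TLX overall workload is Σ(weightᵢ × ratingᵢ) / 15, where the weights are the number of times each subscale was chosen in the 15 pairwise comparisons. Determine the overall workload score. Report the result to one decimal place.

57.1

The tallies are the weights (they sum to 15).
Weighted sum = 2·82 + 1·61 + 4·16 + 3·70 + 4·82 + 1·30
            = 164 + 61 + 64 + 210 + 328 + 30 = 857.
Overall workload = 857 / 15 = 57.1333 ≈ 57.1.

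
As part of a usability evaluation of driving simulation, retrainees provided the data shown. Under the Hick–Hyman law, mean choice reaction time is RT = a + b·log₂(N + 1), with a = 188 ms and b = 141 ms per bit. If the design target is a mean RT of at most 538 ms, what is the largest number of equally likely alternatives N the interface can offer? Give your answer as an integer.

Set 188 + 141·log₂(N + 1) ≤ 538.
log₂(N + 1) ≤ (538 − 188) / 141 = 2.4823.
N + 1 ≤ 2^2.4823 = 5.5879.
N ≤ 4.5879, so the largest integer N is 4.

4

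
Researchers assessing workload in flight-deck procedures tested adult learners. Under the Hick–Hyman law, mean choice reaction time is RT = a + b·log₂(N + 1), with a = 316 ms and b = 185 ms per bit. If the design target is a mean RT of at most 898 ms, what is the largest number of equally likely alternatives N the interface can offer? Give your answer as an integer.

Set 316 + 185·log₂(N + 1) ≤ 898.
log₂(N + 1) ≤ (898 − 316) / 185 = 3.1459.
N + 1 ≤ 2^3.1459 = 8.8514.
N ≤ 7.8514, so the largest integer N is 7.

7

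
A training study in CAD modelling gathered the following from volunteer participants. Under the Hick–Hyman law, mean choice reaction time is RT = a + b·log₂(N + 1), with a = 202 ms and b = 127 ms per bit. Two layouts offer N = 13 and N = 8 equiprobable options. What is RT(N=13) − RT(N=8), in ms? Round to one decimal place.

81.0

RT(13) = 202 + 127·log₂(14) = 202 + 127·3.8074 = 685.5398 ms.
RT(8) = 202 + 127·log₂(9) = 202 + 127·3.1699 = 604.5773 ms.
Difference = 685.5398 − 604.5773 = 80.9625 ≈ 81.0 ms.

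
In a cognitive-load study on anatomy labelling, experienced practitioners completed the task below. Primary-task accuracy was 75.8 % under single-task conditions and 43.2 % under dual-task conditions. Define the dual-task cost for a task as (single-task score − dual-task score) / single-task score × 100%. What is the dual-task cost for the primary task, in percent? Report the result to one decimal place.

Cost = (75.8 − 43.2) / 75.8 × 100%
     = 32.6000 / 75.8 × 100% = 43.0079%.
≈ 43.0%.

43.0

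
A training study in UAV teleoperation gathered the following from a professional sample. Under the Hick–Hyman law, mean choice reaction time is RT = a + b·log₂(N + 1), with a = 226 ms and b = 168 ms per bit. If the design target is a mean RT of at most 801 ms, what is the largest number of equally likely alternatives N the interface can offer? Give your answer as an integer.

Set 226 + 168·log₂(N + 1) ≤ 801.
log₂(N + 1) ≤ (801 − 226) / 168 = 3.4226.
N + 1 ≤ 2^3.4226 = 10.7227.
N ≤ 9.7227, so the largest integer N is 9.

9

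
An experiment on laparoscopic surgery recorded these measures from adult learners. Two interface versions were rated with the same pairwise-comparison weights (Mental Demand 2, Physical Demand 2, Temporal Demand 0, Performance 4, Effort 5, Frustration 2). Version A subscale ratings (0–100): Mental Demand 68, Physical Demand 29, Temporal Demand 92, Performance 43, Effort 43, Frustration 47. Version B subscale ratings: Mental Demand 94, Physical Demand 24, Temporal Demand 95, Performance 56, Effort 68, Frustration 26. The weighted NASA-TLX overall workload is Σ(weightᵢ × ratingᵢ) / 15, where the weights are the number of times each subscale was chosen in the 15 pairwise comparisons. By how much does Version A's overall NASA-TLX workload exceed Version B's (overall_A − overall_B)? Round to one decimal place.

Version A weighted sum = 2·68 + 2·29 + 0·92 + 4·43 + 5·43 + 2·47 = 136 + 58 + 0 + 172 + 215 + 94 = 675; overall_A = 675/15 = 45.0000.
Version B weighted sum = 2·94 + 2·24 + 0·95 + 4·56 + 5·68 + 2·26 = 188 + 48 + 0 + 224 + 340 + 52 = 852; overall_B = 852/15 = 56.8000.
Difference = 45.0000 − 56.8000 = -11.8000 ≈ -11.8.

-11.8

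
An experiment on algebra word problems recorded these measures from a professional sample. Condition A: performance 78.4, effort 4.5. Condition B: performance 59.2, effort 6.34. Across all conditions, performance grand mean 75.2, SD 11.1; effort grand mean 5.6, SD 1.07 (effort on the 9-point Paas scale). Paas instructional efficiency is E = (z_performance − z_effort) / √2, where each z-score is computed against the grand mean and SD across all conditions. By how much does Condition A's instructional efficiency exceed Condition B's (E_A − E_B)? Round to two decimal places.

Condition A: z_P = (78.4 − 75.2)/11.1 = 0.2883; z_E = (4.5 − 5.6)/1.07 = -1.0280; E_A = (0.2883 − (-1.0280))/√2 = 0.9308.
Condition B: z_P = (59.2 − 75.2)/11.1 = -1.4414; z_E = (6.34 − 5.6)/1.07 = 0.6916; E_B = (-1.4414 − 0.6916)/√2 = -1.5083.
E_A − E_B = 0.9308 − (-1.5083) = 2.4391 ≈ 2.44.

2.44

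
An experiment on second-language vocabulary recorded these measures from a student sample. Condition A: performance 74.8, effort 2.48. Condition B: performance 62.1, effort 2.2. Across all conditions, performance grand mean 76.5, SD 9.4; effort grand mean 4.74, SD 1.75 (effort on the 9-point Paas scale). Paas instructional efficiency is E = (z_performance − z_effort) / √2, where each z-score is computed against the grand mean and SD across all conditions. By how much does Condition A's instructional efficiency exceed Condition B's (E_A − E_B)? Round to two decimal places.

Condition A: z_P = (74.8 − 76.5)/9.4 = -0.1809; z_E = (2.48 − 4.74)/1.75 = -1.2914; E_A = (-0.1809 − (-1.2914))/√2 = 0.7852.
Condition B: z_P = (62.1 − 76.5)/9.4 = -1.5319; z_E = (2.2 − 4.74)/1.75 = -1.4514; E_B = (-1.5319 − (-1.4514))/√2 = -0.0569.
E_A − E_B = 0.7852 − (-0.0569) = 0.8421 ≈ 0.84.

0.84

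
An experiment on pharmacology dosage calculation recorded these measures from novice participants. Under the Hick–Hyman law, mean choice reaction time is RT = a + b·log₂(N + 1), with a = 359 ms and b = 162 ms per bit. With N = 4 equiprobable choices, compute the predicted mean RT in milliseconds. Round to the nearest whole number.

735

log₂(4 + 1) = log₂(5) = 2.3219.
RT = 359 + 162 × 2.3219 = 359 + 376.1478 = 735.1478 ms.
≈ 735 ms.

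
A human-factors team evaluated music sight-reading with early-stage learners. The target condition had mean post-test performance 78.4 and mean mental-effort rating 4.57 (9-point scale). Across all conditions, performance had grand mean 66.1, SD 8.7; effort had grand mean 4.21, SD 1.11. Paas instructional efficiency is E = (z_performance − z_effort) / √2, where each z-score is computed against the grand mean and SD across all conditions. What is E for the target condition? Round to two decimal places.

0.77

z_performance = (78.4 − 66.1) / 8.7 = 12.3000 / 8.7 = 1.4138.
z_effort = (4.57 − 4.21) / 1.11 = 0.3600 / 1.11 = 0.3243.
z_P − z_E = 1.4138 − 0.3243 = 1.0895.
E = 1.0895 / √2 = 1.0895 / 1.41421 = 0.7704 ≈ 0.77.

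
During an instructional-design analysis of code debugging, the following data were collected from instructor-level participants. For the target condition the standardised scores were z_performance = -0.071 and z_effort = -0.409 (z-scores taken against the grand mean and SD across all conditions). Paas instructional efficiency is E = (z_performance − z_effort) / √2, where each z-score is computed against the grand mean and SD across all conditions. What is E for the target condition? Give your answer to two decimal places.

z_P − z_E = -0.071 − (-0.409) = 0.3380.
E = 0.3380 / √2 = 0.3380 / 1.41421 = 0.2390 ≈ 0.24.

0.24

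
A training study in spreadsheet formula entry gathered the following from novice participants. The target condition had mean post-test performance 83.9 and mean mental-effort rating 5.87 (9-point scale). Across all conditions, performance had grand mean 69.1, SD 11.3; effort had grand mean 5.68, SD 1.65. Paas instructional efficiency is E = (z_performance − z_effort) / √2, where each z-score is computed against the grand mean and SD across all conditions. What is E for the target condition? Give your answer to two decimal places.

z_performance = (83.9 − 69.1) / 11.3 = 14.8000 / 11.3 = 1.3097.
z_effort = (5.87 − 5.68) / 1.65 = 0.1900 / 1.65 = 0.1152.
z_P − z_E = 1.3097 − 0.1152 = 1.1945.
E = 1.1945 / √2 = 1.1945 / 1.41421 = 0.8446 ≈ 0.84.

0.84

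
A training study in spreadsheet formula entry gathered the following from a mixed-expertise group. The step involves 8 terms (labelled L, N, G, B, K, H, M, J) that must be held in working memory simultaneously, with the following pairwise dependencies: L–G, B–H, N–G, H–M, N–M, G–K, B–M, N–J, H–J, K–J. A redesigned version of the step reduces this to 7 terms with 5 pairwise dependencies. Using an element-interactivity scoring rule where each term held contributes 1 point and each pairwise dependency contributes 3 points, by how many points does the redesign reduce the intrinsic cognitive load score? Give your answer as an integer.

Original: 8 × 1 + 10 × 3 = 8 + 30 = 38.
Redesigned: 7 × 1 + 5 × 3 = 7 + 15 = 22.
Reduction = 38 − 22 = 16.

16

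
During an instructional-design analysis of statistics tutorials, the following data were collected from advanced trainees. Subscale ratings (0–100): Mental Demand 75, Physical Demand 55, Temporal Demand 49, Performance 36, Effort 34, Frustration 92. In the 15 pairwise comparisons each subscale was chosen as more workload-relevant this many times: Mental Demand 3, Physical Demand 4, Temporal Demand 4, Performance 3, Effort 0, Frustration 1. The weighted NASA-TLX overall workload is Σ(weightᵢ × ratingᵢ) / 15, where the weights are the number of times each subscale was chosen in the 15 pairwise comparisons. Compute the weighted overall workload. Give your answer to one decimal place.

The tallies are the weights (they sum to 15).
Weighted sum = 3·75 + 4·55 + 4·49 + 3·36 + 0·34 + 1·92
            = 225 + 220 + 196 + 108 + 0 + 92 = 841.
Overall workload = 841 / 15 = 56.0667 ≈ 56.1.

56.1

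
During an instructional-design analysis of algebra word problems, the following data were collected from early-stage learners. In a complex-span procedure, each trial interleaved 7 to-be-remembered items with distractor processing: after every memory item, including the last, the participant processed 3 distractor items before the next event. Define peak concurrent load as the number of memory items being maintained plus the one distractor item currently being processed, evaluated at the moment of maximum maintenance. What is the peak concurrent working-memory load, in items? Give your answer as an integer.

Maintenance is greatest during the distractor(s) after memory item 7: all 7 memory items are being held.
One distractor item is concurrently being processed.
Peak concurrent load = 7 + 1 = 8 items.

8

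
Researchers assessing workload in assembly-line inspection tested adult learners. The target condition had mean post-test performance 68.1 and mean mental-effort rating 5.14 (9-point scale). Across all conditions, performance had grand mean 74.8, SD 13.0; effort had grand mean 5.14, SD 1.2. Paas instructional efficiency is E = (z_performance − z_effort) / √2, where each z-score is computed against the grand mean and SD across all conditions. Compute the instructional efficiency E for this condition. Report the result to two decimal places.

z_performance = (68.1 − 74.8) / 13.0 = -6.7000 / 13.0 = -0.5154.
z_effort = (5.14 − 5.14) / 1.2 = 0.0000 / 1.2 = 0.0000.
z_P − z_E = -0.5154 − 0.0000 = -0.5154.
E = -0.5154 / √2 = -0.5154 / 1.41421 = -0.3644 ≈ -0.36.

-0.36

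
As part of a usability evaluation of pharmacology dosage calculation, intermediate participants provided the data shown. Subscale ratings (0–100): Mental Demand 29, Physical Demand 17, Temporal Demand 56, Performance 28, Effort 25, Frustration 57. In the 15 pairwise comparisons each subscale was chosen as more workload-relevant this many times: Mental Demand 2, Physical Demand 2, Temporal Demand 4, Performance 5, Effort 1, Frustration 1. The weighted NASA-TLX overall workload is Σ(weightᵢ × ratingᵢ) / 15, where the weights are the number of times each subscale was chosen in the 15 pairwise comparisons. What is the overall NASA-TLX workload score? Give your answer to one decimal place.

35.9

The tallies are the weights (they sum to 15).
Weighted sum = 2·29 + 2·17 + 4·56 + 5·28 + 1·25 + 1·57
            = 58 + 34 + 224 + 140 + 25 + 57 = 538.
Overall workload = 538 / 15 = 35.8667 ≈ 35.9.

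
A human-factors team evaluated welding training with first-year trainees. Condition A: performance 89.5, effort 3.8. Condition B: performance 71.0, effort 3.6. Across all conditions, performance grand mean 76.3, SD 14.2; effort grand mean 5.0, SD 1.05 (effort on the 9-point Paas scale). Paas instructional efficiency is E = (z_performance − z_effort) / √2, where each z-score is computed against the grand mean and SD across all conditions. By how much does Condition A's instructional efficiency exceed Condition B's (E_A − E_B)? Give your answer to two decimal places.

Condition A: z_P = (89.5 − 76.3)/14.2 = 0.9296; z_E = (3.8 − 5.0)/1.05 = -1.1429; E_A = (0.9296 − (-1.1429))/√2 = 1.4655.
Condition B: z_P = (71.0 − 76.3)/14.2 = -0.3732; z_E = (3.6 − 5.0)/1.05 = -1.3333; E_B = (-0.3732 − (-1.3333))/√2 = 0.6789.
E_A − E_B = 1.4655 − 0.6789 = 0.7866 ≈ 0.79.

0.79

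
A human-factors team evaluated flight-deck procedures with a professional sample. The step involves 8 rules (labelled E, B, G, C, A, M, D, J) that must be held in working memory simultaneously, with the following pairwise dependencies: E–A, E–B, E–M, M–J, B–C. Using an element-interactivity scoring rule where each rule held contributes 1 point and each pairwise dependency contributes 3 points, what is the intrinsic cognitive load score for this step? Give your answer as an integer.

23

Count of rules held simultaneously: 8.
Count of pairwise dependencies listed: 5.
Element contribution: 8 × 1 = 8.
Interaction contribution: 5 × 3 = 15.
Intrinsic load = 8 + 15 = 23.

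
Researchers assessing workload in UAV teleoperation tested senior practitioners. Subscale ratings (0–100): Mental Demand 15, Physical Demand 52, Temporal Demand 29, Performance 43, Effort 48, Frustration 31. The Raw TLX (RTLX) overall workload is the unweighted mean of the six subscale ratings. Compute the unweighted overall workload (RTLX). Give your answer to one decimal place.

36.3

Sum of ratings = 15 + 52 + 29 + 43 + 48 + 31 = 218.
RTLX = 218 / 6 = 36.3333 ≈ 36.3.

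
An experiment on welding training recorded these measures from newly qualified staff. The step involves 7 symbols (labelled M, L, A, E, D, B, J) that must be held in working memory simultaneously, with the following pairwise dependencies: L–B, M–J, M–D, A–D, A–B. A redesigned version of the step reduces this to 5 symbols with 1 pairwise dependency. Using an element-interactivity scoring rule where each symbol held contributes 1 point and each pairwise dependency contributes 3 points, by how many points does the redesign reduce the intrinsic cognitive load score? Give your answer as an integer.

Original: 7 × 1 + 5 × 3 = 7 + 15 = 22.
Redesigned: 5 × 1 + 1 × 3 = 5 + 3 = 8.
Reduction = 22 − 8 = 14.

14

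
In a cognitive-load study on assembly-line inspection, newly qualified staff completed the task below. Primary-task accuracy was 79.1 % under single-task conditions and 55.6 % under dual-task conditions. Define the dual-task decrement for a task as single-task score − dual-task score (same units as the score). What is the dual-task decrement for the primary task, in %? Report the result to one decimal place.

23.5

Decrement = 79.1 − 55.6 = 23.5000 % ≈ 23.5 %.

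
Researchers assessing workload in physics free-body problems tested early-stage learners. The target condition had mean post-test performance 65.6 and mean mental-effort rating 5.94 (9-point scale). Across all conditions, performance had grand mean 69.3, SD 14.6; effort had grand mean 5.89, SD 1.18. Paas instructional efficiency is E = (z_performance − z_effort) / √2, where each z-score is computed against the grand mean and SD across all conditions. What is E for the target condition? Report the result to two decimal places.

z_performance = (65.6 − 69.3) / 14.6 = -3.7000 / 14.6 = -0.2534.
z_effort = (5.94 − 5.89) / 1.18 = 0.0500 / 1.18 = 0.0424.
z_P − z_E = -0.2534 − 0.0424 = -0.2958.
E = -0.2958 / √2 = -0.2958 / 1.41421 = -0.2092 ≈ -0.21.

-0.21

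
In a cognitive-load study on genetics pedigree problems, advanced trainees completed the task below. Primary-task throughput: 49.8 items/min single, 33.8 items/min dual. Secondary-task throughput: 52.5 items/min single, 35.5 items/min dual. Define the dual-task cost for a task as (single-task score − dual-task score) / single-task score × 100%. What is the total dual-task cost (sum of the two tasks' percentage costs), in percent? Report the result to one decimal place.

Primary cost = (49.8 − 33.8) / 49.8 × 100% = 32.1285%.
Secondary cost = (52.5 − 35.5) / 52.5 × 100% = 32.3810%.
Total = 32.1285% + 32.3810% = 64.5095% ≈ 64.5%.

64.5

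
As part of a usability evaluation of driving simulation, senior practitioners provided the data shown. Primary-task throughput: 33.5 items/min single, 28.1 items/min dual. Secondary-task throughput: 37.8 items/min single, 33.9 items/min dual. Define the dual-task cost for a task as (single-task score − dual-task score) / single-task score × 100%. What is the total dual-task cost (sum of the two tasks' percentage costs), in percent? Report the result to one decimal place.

26.4

Primary cost = (33.5 − 28.1) / 33.5 × 100% = 16.1194%.
Secondary cost = (37.8 − 33.9) / 37.8 × 100% = 10.3175%.
Total = 16.1194% + 10.3175% = 26.4369% ≈ 26.4%.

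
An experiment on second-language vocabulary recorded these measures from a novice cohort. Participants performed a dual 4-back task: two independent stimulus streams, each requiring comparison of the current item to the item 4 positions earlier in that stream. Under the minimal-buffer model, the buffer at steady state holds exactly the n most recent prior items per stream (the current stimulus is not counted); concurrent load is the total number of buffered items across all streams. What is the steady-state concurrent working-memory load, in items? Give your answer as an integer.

Each stream's buffer holds its 4 most recent prior items.
Two independent streams: 2 × 4 = 8 buffered items at steady state.

8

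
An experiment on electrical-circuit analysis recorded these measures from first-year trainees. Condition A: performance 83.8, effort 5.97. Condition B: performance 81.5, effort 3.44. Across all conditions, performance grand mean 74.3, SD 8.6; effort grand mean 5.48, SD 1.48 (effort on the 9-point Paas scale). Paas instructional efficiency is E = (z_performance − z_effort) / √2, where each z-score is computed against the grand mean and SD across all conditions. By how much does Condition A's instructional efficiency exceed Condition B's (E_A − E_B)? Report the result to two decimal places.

Condition A: z_P = (83.8 − 74.3)/8.6 = 1.1047; z_E = (5.97 − 5.48)/1.48 = 0.3311; E_A = (1.1047 − 0.3311)/√2 = 0.5470.
Condition B: z_P = (81.5 − 74.3)/8.6 = 0.8372; z_E = (3.44 − 5.48)/1.48 = -1.3784; E_B = (0.8372 − (-1.3784))/√2 = 1.5667.
E_A − E_B = 0.5470 − 1.5667 = -1.0197 ≈ -1.02.

-1.02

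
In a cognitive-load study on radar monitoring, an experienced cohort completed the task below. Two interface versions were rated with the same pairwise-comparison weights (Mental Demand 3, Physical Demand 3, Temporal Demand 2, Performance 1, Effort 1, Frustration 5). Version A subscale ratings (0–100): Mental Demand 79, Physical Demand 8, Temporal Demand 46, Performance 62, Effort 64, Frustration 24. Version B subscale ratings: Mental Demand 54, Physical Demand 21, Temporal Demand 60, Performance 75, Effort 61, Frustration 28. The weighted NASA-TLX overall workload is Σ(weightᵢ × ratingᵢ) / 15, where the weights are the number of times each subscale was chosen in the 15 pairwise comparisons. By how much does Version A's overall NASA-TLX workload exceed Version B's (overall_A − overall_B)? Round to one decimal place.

-1.5

Version A weighted sum = 3·79 + 3·8 + 2·46 + 1·62 + 1·64 + 5·24 = 237 + 24 + 92 + 62 + 64 + 120 = 599; overall_A = 599/15 = 39.9333.
Version B weighted sum = 3·54 + 3·21 + 2·60 + 1·75 + 1·61 + 5·28 = 162 + 63 + 120 + 75 + 61 + 140 = 621; overall_B = 621/15 = 41.4000.
Difference = 39.9333 − 41.4000 = -1.4667 ≈ -1.5.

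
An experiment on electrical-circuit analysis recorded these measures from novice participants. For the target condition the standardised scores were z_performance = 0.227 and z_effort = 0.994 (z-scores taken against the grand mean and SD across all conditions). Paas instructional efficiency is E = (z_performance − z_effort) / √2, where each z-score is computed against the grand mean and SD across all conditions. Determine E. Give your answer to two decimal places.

-0.54

z_P − z_E = 0.227 − 0.994 = -0.7670.
E = -0.7670 / √2 = -0.7670 / 1.41421 = -0.5424 ≈ -0.54.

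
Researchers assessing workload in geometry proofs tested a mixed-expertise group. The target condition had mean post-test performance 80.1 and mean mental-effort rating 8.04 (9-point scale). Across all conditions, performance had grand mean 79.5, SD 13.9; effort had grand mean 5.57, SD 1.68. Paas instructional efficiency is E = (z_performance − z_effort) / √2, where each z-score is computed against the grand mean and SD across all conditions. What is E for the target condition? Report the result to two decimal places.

z_performance = (80.1 − 79.5) / 13.9 = 0.6000 / 13.9 = 0.0432.
z_effort = (8.04 − 5.57) / 1.68 = 2.4700 / 1.68 = 1.4702.
z_P − z_E = 0.0432 − 1.4702 = -1.4270.
E = -1.4270 / √2 = -1.4270 / 1.41421 = -1.0090 ≈ -1.01.

-1.01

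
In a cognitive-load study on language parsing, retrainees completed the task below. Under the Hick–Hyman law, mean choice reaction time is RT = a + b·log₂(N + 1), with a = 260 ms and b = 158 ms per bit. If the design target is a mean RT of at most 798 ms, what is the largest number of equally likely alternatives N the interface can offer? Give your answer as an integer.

Set 260 + 158·log₂(N + 1) ≤ 798.
log₂(N + 1) ≤ (798 − 260) / 158 = 3.4051.
N + 1 ≤ 2^3.4051 = 10.5934.
N ≤ 9.5934, so the largest integer N is 9.

9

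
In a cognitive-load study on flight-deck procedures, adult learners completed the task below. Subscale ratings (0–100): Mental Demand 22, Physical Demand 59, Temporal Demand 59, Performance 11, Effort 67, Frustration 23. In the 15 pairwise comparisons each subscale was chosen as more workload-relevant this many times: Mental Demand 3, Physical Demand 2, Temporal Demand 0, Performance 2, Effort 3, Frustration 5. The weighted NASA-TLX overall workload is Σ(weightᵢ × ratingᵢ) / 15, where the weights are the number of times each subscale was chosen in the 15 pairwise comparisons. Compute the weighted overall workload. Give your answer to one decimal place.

The tallies are the weights (they sum to 15).
Weighted sum = 3·22 + 2·59 + 0·59 + 2·11 + 3·67 + 5·23
            = 66 + 118 + 0 + 22 + 201 + 115 = 522.
Overall workload = 522 / 15 = 34.8000 ≈ 34.8.

34.8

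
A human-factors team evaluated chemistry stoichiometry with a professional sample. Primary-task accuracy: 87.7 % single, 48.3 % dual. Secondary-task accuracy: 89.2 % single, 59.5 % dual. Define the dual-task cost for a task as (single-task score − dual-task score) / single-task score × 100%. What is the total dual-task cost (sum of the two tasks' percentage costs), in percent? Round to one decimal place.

78.2

Primary cost = (87.7 − 48.3) / 87.7 × 100% = 44.9259%.
Secondary cost = (89.2 − 59.5) / 89.2 × 100% = 33.2960%.
Total = 44.9259% + 33.2960% = 78.2219% ≈ 78.2%.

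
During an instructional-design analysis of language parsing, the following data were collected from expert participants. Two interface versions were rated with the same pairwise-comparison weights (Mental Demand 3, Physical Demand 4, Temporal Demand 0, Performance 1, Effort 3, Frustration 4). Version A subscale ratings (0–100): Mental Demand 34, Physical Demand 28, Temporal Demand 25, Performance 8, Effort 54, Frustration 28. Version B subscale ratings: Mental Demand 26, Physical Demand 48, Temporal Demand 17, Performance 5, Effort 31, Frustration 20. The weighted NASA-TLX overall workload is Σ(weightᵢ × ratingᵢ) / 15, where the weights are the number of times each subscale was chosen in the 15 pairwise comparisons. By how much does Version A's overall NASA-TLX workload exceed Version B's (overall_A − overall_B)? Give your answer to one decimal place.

3.2

Version A weighted sum = 3·34 + 4·28 + 0·25 + 1·8 + 3·54 + 4·28 = 102 + 112 + 0 + 8 + 162 + 112 = 496; overall_A = 496/15 = 33.0667.
Version B weighted sum = 3·26 + 4·48 + 0·17 + 1·5 + 3·31 + 4·20 = 78 + 192 + 0 + 5 + 93 + 80 = 448; overall_B = 448/15 = 29.8667.
Difference = 33.0667 − 29.8667 = 3.2000 ≈ 3.2.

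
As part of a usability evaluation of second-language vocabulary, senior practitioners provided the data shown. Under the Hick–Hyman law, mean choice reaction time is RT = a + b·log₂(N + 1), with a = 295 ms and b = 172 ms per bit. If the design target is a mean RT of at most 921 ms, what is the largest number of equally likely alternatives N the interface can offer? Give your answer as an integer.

Set 295 + 172·log₂(N + 1) ≤ 921.
log₂(N + 1) ≤ (921 − 295) / 172 = 3.6395.
N + 1 ≤ 2^3.6395 = 12.4623.
N ≤ 11.4623, so the largest integer N is 11.

11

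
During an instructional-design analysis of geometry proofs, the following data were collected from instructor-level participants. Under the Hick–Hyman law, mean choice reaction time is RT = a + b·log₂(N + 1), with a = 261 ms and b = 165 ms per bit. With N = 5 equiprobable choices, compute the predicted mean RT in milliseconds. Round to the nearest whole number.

688

log₂(5 + 1) = log₂(6) = 2.5850.
RT = 261 + 165 × 2.5850 = 261 + 426.5250 = 687.5250 ms.
≈ 688 ms.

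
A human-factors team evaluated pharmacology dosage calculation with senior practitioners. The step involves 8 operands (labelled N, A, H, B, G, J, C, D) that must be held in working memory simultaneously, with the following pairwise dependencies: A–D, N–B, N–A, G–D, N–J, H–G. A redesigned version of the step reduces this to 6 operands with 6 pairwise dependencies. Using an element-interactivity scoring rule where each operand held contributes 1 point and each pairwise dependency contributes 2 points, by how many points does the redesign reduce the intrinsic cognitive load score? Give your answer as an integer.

2

Original: 8 × 1 + 6 × 2 = 8 + 12 = 20.
Redesigned: 6 × 1 + 6 × 2 = 6 + 12 = 18.
Reduction = 20 − 18 = 2.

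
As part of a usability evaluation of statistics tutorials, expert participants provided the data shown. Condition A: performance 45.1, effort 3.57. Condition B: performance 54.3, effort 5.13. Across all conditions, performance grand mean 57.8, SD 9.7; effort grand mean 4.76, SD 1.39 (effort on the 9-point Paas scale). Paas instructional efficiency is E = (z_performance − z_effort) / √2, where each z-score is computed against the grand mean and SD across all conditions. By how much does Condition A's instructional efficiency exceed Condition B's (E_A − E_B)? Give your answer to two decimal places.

0.12

Condition A: z_P = (45.1 − 57.8)/9.7 = -1.3093; z_E = (3.57 − 4.76)/1.39 = -0.8561; E_A = (-1.3093 − (-0.8561))/√2 = -0.3205.
Condition B: z_P = (54.3 − 57.8)/9.7 = -0.3608; z_E = (5.13 − 4.76)/1.39 = 0.2662; E_B = (-0.3608 − 0.2662)/√2 = -0.4434.
E_A − E_B = -0.3205 − (-0.4434) = 0.1229 ≈ 0.12.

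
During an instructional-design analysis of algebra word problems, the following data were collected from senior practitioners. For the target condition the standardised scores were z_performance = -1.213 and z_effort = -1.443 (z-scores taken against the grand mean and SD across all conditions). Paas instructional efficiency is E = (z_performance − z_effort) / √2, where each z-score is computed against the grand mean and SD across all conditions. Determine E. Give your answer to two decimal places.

z_P − z_E = -1.213 − (-1.443) = 0.2300.
E = 0.2300 / √2 = 0.2300 / 1.41421 = 0.1626 ≈ 0.16.

0.16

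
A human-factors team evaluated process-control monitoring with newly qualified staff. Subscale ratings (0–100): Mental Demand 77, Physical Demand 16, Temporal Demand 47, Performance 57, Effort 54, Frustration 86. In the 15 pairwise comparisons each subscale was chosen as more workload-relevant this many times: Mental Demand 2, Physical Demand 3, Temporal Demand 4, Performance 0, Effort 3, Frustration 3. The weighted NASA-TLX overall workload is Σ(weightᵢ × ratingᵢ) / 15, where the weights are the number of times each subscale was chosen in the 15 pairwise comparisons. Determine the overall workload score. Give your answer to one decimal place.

54.0

The tallies are the weights (they sum to 15).
Weighted sum = 2·77 + 3·16 + 4·47 + 0·57 + 3·54 + 3·86
            = 154 + 48 + 188 + 0 + 162 + 258 = 810.
Overall workload = 810 / 15 = 54.0000 ≈ 54.0.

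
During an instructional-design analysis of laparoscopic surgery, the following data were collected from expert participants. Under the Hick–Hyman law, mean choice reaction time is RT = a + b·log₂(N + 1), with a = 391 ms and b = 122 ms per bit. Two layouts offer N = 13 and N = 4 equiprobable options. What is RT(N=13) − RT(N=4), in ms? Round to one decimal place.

RT(13) = 391 + 122·log₂(14) = 391 + 122·3.8074 = 855.5028 ms.
RT(4) = 391 + 122·log₂(5) = 391 + 122·2.3219 = 674.2718 ms.
Difference = 855.5028 − 674.2718 = 181.2310 ≈ 181.2 ms.

181.2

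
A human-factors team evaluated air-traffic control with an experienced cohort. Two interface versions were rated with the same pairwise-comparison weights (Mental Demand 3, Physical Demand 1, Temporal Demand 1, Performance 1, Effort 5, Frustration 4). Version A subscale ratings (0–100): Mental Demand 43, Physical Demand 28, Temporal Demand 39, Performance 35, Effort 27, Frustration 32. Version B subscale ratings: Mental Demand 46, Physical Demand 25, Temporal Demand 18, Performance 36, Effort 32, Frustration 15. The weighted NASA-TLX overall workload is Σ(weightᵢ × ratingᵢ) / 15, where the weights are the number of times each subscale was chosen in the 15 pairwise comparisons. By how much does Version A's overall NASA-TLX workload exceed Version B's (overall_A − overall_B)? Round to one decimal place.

3.8

Version A weighted sum = 3·43 + 1·28 + 1·39 + 1·35 + 5·27 + 4·32 = 129 + 28 + 39 + 35 + 135 + 128 = 494; overall_A = 494/15 = 32.9333.
Version B weighted sum = 3·46 + 1·25 + 1·18 + 1·36 + 5·32 + 4·15 = 138 + 25 + 18 + 36 + 160 + 60 = 437; overall_B = 437/15 = 29.1333.
Difference = 32.9333 − 29.1333 = 3.8000 ≈ 3.8.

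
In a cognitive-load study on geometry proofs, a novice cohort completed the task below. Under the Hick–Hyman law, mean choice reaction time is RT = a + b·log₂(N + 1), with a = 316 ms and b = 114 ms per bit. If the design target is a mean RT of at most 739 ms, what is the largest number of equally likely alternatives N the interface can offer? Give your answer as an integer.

Set 316 + 114·log₂(N + 1) ≤ 739.
log₂(N + 1) ≤ (739 − 316) / 114 = 3.7105.
N + 1 ≤ 2^3.7105 = 13.0910.
N ≤ 12.0910, so the largest integer N is 12.

12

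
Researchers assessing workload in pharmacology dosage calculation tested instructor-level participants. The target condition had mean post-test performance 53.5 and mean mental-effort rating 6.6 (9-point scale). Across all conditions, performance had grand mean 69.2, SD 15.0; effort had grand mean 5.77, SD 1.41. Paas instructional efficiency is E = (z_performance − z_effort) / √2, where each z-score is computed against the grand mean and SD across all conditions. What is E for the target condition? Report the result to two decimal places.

z_performance = (53.5 − 69.2) / 15.0 = -15.7000 / 15.0 = -1.0467.
z_effort = (6.6 − 5.77) / 1.41 = 0.8300 / 1.41 = 0.5887.
z_P − z_E = -1.0467 − 0.5887 = -1.6354.
E = -1.6354 / √2 = -1.6354 / 1.41421 = -1.1564 ≈ -1.16.

-1.16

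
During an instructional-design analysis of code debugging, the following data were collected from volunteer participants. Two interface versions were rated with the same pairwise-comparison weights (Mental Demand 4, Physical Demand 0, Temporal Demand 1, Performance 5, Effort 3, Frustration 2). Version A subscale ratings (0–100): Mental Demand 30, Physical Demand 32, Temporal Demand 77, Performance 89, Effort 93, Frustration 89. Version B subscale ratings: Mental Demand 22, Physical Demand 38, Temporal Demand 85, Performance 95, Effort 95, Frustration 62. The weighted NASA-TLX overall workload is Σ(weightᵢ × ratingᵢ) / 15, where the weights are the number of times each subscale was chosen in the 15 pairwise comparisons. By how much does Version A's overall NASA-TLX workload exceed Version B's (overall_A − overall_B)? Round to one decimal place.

2.8

Version A weighted sum = 4·30 + 0·32 + 1·77 + 5·89 + 3·93 + 2·89 = 120 + 0 + 77 + 445 + 279 + 178 = 1099; overall_A = 1099/15 = 73.2667.
Version B weighted sum = 4·22 + 0·38 + 1·85 + 5·95 + 3·95 + 2·62 = 88 + 0 + 85 + 475 + 285 + 124 = 1057; overall_B = 1057/15 = 70.4667.
Difference = 73.2667 − 70.4667 = 2.8000 ≈ 2.8.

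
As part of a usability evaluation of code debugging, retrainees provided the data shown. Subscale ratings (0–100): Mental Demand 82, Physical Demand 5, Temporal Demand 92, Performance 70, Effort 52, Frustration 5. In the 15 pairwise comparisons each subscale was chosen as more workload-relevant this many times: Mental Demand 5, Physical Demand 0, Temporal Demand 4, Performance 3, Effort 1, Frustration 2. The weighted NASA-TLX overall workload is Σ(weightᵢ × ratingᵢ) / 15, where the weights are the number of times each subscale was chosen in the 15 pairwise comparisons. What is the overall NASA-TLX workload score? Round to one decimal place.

70.0

The tallies are the weights (they sum to 15).
Weighted sum = 5·82 + 0·5 + 4·92 + 3·70 + 1·52 + 2·5
            = 410 + 0 + 368 + 210 + 52 + 10 = 1050.
Overall workload = 1050 / 15 = 70.0000 ≈ 70.0.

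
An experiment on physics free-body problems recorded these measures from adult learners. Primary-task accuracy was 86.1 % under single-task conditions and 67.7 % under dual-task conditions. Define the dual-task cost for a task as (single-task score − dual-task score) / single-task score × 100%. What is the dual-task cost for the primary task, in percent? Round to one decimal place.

Cost = (86.1 − 67.7) / 86.1 × 100%
     = 18.4000 / 86.1 × 100% = 21.3705%.
≈ 21.4%.

21.4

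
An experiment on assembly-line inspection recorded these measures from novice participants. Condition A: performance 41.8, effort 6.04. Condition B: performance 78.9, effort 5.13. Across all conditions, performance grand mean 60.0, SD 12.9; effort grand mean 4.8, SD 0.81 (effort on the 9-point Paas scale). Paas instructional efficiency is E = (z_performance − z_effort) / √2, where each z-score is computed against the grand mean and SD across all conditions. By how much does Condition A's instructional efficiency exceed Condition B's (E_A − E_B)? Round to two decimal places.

-2.83

Condition A: z_P = (41.8 − 60.0)/12.9 = -1.4109; z_E = (6.04 − 4.8)/0.81 = 1.5309; E_A = (-1.4109 − 1.5309)/√2 = -2.0802.
Condition B: z_P = (78.9 − 60.0)/12.9 = 1.4651; z_E = (5.13 − 4.8)/0.81 = 0.4074; E_B = (1.4651 − 0.4074)/√2 = 0.7479.
E_A − E_B = -2.0802 − 0.7479 = -2.8281 ≈ -2.83.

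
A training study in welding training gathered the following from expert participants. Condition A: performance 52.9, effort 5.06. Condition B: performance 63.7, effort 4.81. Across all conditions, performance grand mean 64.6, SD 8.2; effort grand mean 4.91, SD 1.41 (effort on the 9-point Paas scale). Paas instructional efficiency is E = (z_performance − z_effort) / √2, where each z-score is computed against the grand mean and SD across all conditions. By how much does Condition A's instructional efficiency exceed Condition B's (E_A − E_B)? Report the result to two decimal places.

Condition A: z_P = (52.9 − 64.6)/8.2 = -1.4268; z_E = (5.06 − 4.91)/1.41 = 0.1064; E_A = (-1.4268 − 0.1064)/√2 = -1.0841.
Condition B: z_P = (63.7 − 64.6)/8.2 = -0.1098; z_E = (4.81 − 4.91)/1.41 = -0.0709; E_B = (-0.1098 − (-0.0709))/√2 = -0.0275.
E_A − E_B = -1.0841 − (-0.0275) = -1.0566 ≈ -1.06.

-1.06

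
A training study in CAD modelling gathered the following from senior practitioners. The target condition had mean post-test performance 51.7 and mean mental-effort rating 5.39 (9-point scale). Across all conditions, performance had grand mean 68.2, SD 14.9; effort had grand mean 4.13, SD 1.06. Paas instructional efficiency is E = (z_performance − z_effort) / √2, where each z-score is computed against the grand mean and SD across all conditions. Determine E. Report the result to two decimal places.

z_performance = (51.7 − 68.2) / 14.9 = -16.5000 / 14.9 = -1.1074.
z_effort = (5.39 − 4.13) / 1.06 = 1.2600 / 1.06 = 1.1887.
z_P − z_E = -1.1074 − 1.1887 = -2.2961.
E = -2.2961 / √2 = -2.2961 / 1.41421 = -1.6236 ≈ -1.62.

-1.62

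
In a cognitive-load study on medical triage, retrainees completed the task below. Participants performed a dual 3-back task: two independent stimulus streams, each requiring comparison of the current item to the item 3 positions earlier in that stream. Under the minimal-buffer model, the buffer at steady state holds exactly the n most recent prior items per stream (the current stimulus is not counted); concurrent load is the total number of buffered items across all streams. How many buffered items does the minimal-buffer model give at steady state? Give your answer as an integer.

6

Each stream's buffer holds its 3 most recent prior items.
Two independent streams: 2 × 3 = 6 buffered items at steady state.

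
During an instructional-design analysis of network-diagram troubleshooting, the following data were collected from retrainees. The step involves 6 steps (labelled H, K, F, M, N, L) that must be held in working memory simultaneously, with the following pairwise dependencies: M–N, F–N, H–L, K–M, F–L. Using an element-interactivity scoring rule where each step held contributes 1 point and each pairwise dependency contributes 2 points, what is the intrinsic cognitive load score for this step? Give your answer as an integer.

Count of steps held simultaneously: 6.
Count of pairwise dependencies listed: 5.
Element contribution: 6 × 1 = 6.
Interaction contribution: 5 × 2 = 10.
Intrinsic load = 6 + 10 = 16.

16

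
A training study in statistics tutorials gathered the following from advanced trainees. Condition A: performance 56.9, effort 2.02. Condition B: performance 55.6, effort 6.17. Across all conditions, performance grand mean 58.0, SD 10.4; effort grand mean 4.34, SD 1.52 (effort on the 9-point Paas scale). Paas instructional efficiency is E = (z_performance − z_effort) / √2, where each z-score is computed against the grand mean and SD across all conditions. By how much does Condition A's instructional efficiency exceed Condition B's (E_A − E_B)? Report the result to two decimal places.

2.02

Condition A: z_P = (56.9 − 58.0)/10.4 = -0.1058; z_E = (2.02 − 4.34)/1.52 = -1.5263; E_A = (-0.1058 − (-1.5263))/√2 = 1.0044.
Condition B: z_P = (55.6 − 58.0)/10.4 = -0.2308; z_E = (6.17 − 4.34)/1.52 = 1.2039; E_B = (-0.2308 − 1.2039)/√2 = -1.0145.
E_A − E_B = 1.0044 − (-1.0145) = 2.0189 ≈ 2.02.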